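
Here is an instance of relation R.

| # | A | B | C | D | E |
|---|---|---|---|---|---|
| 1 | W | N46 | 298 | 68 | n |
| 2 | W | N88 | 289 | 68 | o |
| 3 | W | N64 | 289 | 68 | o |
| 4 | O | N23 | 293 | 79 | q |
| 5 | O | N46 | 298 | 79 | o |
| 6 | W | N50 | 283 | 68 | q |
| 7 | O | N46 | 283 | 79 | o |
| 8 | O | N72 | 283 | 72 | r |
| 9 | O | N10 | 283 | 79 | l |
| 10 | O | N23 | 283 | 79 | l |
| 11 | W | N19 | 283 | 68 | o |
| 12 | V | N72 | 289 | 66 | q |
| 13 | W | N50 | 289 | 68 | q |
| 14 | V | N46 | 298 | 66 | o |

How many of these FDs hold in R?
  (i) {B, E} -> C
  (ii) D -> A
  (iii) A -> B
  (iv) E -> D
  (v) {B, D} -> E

(i) {B, E} -> C: (B=N46, E=o): rows 5, 7, 14 → C takes values {298, 283} — violation; (B=N50, E=q): rows 6, 13 → C takes values {283, 289} — violation — fails.
(ii) D -> A: every LHS value maps to a single RHS value — holds.
(iii) A -> B: A=W: rows 1, 2, 3, 6, 11, 13 → B takes values {N46, N88, N64, N50, N19} — violation; A=O: rows 4, 5, 7, 8, 9, 10 → B takes values {N23, N46, N72, N10} — violation; A=V: rows 12, 14 → B takes values {N72, N46} — violation — fails.
(iv) E -> D: E=o: rows 2, 3, 5, 7, 11, 14 → D takes values {68, 79, 66} — violation; E=q: rows 4, 6, 12, 13 → D takes values {79, 68, 66} — violation — fails.
(v) {B, D} -> E: (B=N23, D=79): rows 4, 10 → E takes values {q, l} — violation — fails.
1 of the 5 dependencies holds.

1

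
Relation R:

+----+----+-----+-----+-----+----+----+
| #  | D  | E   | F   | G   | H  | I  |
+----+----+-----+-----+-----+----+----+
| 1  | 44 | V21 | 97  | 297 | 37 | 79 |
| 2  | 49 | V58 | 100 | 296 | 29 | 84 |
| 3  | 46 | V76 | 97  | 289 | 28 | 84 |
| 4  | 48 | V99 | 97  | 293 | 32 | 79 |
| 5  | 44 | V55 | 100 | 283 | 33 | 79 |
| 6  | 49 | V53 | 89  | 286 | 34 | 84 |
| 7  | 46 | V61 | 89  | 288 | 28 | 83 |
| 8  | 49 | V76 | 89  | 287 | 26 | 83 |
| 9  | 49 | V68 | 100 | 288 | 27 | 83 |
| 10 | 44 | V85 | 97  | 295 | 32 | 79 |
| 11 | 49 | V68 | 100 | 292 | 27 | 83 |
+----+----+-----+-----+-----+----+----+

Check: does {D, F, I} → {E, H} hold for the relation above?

No

(D=44, F=97, I=79): rows 1, 10 → {E,H} takes values {(V21, 37), (V85, 32)} — violation
(D=49, F=100, I=84): row 2 → {E,H} = (V58, 29) ✓
(D=46, F=97, I=84): row 3 → {E,H} = (V76, 28) ✓
(D=48, F=97, I=79): row 4 → {E,H} = (V99, 32) ✓
(D=44, F=100, I=79): row 5 → {E,H} = (V55, 33) ✓
(D=49, F=89, I=84): row 6 → {E,H} = (V53, 34) ✓
(D=46, F=89, I=83): row 7 → {E,H} = (V61, 28) ✓
(D=49, F=89, I=83): row 8 → {E,H} = (V76, 26) ✓
(D=49, F=100, I=83): rows 9, 11 → {E,H} = (V68, 27), (V68, 27) ✓
Two rows agree on {D, F, I} but differ on {E, H}, so {D, F, I} → {E, H} does not hold.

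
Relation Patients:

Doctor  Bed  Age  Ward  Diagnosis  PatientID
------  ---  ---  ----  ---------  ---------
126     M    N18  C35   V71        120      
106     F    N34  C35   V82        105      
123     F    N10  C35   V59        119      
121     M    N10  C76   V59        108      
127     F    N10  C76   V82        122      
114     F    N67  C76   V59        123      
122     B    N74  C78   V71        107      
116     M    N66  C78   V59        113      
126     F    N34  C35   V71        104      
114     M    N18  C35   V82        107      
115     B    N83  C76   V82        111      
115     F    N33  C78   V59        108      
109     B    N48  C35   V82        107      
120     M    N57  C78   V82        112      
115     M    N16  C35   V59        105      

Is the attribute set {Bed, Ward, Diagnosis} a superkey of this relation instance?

Yes

All 15 rows have distinct {Bed, Ward, Diagnosis} values, so {Bed, Ward, Diagnosis} → (all attributes) holds and {Bed, Ward, Diagnosis} is a superkey.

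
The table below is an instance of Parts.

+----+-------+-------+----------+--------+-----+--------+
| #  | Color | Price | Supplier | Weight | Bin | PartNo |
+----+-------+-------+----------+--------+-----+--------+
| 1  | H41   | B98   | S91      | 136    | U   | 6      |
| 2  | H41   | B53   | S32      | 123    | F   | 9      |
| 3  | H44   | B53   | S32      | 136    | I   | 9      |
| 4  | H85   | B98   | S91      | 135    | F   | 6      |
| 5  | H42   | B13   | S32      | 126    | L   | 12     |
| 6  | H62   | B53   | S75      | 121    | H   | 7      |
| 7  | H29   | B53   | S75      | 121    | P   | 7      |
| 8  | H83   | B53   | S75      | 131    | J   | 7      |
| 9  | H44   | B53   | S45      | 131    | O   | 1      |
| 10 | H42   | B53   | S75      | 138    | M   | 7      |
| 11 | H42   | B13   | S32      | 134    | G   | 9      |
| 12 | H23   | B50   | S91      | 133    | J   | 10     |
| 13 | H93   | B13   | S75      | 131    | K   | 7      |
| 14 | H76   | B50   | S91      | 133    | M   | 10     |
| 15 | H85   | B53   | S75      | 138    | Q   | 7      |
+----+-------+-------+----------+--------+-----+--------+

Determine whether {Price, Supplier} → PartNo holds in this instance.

(Price=B98, Supplier=S91): rows 1, 4 → PartNo = 6, 6 ✓
(Price=B53, Supplier=S32): rows 2, 3 → PartNo = 9, 9 ✓
(Price=B13, Supplier=S32): rows 5, 11 → PartNo takes values {12, 9} — violation
(Price=B53, Supplier=S75): rows 6, 7, 8, 10, 15 → PartNo = 7, 7, 7, 7, 7 ✓
(Price=B53, Supplier=S45): row 9 → PartNo = 1 ✓
(Price=B50, Supplier=S91): rows 12, 14 → PartNo = 10, 10 ✓
(Price=B13, Supplier=S75): row 13 → PartNo = 7 ✓
Two rows agree on {Price, Supplier} but differ on PartNo, so {Price, Supplier} → PartNo does not hold.

No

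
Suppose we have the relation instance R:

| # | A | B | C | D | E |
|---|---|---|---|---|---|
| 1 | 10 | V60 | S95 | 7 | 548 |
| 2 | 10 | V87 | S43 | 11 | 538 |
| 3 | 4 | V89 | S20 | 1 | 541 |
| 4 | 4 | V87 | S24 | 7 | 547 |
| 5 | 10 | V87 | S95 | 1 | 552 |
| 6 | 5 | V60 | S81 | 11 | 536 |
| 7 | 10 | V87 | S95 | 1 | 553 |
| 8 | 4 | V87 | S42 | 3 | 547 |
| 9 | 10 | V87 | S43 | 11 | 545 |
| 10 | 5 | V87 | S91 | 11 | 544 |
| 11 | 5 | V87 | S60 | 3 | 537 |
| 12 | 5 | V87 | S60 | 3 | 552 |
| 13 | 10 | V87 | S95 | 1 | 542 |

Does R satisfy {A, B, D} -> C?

Yes

(A=10, B=V60, D=7): row 1 → C = S95 ✓
(A=10, B=V87, D=11): rows 2, 9 → C = S43, S43 ✓
(A=4, B=V89, D=1): row 3 → C = S20 ✓
(A=4, B=V87, D=7): row 4 → C = S24 ✓
(A=10, B=V87, D=1): rows 5, 7, 13 → C = S95, S95, S95 ✓
(A=5, B=V60, D=11): row 6 → C = S81 ✓
(A=4, B=V87, D=3): row 8 → C = S42 ✓
(A=5, B=V87, D=11): row 10 → C = S91 ✓
(A=5, B=V87, D=3): rows 11, 12 → C = S60, S60 ✓
Every {A, B, D} value is associated with a single C value, so {A, B, D} -> C holds.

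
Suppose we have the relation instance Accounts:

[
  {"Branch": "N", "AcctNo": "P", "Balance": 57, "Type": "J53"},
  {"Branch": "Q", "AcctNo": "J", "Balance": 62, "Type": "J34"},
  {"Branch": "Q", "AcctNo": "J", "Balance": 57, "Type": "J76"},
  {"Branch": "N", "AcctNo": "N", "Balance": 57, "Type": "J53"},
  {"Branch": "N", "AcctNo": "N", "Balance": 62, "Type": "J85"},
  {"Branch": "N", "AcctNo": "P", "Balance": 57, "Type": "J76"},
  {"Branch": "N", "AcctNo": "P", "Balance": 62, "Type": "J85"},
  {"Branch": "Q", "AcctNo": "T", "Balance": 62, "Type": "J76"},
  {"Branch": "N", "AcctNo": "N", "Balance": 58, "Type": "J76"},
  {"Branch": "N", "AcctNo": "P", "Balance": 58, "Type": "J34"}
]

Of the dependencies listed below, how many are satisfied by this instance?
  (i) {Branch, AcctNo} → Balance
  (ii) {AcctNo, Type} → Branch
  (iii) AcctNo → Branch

2

(i) {Branch, AcctNo} → Balance: (Branch=N, AcctNo=P): 4 rows → Balance takes values {57, 62, 58} — violation; (Branch=Q, AcctNo=J): 2 rows → Balance takes values {62, 57} — violation; (Branch=N, AcctNo=N): 3 rows → Balance takes values {57, 62, 58} — violation — fails.
(ii) {AcctNo, Type} → Branch: every LHS value maps to a single RHS value — holds.
(iii) AcctNo → Branch: every LHS value maps to a single RHS value — holds.
2 of the 3 dependencies hold.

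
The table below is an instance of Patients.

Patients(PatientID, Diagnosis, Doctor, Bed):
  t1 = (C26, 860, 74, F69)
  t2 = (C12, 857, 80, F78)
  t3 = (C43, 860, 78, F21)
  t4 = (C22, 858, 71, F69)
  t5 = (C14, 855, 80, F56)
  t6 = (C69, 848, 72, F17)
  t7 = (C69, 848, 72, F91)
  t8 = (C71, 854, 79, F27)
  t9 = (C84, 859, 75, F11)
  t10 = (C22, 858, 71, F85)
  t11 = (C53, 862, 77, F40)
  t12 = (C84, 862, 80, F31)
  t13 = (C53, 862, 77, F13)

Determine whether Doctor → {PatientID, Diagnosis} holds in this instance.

No

Doctor=74: row 1 → {PatientID,Diagnosis} = (C26, 860) ✓
Doctor=80: rows 2, 5, 12 → {PatientID,Diagnosis} takes values {(C12, 857), (C14, 855), (C84, 862)} — violation
Doctor=78: row 3 → {PatientID,Diagnosis} = (C43, 860) ✓
Doctor=71: rows 4, 10 → {PatientID,Diagnosis} = (C22, 858), (C22, 858) ✓
Doctor=72: rows 6, 7 → {PatientID,Diagnosis} = (C69, 848), (C69, 848) ✓
Doctor=79: row 8 → {PatientID,Diagnosis} = (C71, 854) ✓
Doctor=75: row 9 → {PatientID,Diagnosis} = (C84, 859) ✓
Doctor=77: rows 11, 13 → {PatientID,Diagnosis} = (C53, 862), (C53, 862) ✓
Two rows agree on Doctor but differ on {PatientID, Diagnosis}, so Doctor → {PatientID, Diagnosis} does not hold.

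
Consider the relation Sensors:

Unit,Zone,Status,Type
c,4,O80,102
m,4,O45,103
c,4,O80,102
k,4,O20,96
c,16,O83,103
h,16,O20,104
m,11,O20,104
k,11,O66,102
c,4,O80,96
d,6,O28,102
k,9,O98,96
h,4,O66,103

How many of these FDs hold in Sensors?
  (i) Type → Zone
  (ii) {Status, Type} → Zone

(i) Type → Zone: Type=102: 4 rows → Zone takes values {4, 11, 6} — violation; Type=103: 3 rows → Zone takes values {4, 16} — violation; Type=96: 3 rows → Zone takes values {4, 9} — violation; Type=104: 2 rows → Zone takes values {16, 11} — violation — fails.
(ii) {Status, Type} → Zone: (Status=O20, Type=104): 2 rows → Zone takes values {16, 11} — violation — fails.
None of the 2 dependencies hold.

0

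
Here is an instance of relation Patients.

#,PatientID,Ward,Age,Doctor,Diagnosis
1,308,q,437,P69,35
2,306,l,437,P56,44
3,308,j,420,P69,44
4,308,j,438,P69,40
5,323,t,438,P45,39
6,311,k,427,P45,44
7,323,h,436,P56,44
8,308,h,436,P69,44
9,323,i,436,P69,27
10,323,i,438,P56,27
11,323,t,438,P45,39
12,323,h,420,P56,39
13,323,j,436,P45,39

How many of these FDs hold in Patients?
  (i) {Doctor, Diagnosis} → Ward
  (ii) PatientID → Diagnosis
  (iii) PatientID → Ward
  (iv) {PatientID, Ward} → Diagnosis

0

(i) {Doctor, Diagnosis} → Ward: (Doctor=P56, Diagnosis=44): rows 2, 7 → Ward takes values {l, h} — violation; (Doctor=P69, Diagnosis=44): rows 3, 8 → Ward takes values {j, h} — violation; (Doctor=P45, Diagnosis=39): rows 5, 11, 13 → Ward takes values {t, j} — violation — fails.
(ii) PatientID → Diagnosis: PatientID=308: rows 1, 3, 4, 8 → Diagnosis takes values {35, 44, 40} — violation; PatientID=323: rows 5, 7, 9, 10, 11, 12, 13 → Diagnosis takes values {39, 44, 27} — violation — fails.
(iii) PatientID → Ward: PatientID=308: rows 1, 3, 4, 8 → Ward takes values {q, j, h} — violation; PatientID=323: rows 5, 7, 9, 10, 11, 12, 13 → Ward takes values {t, h, i, j} — violation — fails.
(iv) {PatientID, Ward} → Diagnosis: (PatientID=308, Ward=j): rows 3, 4 → Diagnosis takes values {44, 40} — violation; (PatientID=323, Ward=h): rows 7, 12 → Diagnosis takes values {44, 39} — violation — fails.
None of the 4 dependencies hold.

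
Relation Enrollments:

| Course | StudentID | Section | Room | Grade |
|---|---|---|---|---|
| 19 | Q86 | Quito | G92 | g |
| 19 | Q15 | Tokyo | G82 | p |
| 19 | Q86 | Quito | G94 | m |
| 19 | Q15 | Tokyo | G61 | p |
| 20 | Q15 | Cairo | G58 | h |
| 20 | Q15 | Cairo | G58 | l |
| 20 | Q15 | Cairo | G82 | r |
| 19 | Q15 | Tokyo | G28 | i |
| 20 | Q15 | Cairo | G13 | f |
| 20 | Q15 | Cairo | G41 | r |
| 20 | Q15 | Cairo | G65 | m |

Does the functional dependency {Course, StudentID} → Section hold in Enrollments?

Yes

(Course=19, StudentID=Q86): 2 rows → Section = Quito, Quito ✓
(Course=19, StudentID=Q15): 3 rows → Section = Tokyo, Tokyo, Tokyo ✓
(Course=20, StudentID=Q15): 6 rows → Section = Cairo, Cairo, Cairo, Cairo, Cairo, Cairo ✓
Every {Course, StudentID} value is associated with a single Section value, so {Course, StudentID} → Section holds.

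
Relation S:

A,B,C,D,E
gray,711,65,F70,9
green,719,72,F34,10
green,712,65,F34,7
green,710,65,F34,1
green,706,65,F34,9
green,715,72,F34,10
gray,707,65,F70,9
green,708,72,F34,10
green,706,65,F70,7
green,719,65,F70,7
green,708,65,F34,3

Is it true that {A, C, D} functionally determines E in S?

(A=gray, C=65, D=F70): 2 rows → E = 9, 9 ✓
(A=green, C=72, D=F34): 3 rows → E = 10, 10, 10 ✓
(A=green, C=65, D=F34): 4 rows → E takes values {7, 1, 9, 3} — violation
(A=green, C=65, D=F70): 2 rows → E = 7, 7 ✓
Two rows agree on {A, C, D} but differ on E, so {A, C, D} → E does not hold.

No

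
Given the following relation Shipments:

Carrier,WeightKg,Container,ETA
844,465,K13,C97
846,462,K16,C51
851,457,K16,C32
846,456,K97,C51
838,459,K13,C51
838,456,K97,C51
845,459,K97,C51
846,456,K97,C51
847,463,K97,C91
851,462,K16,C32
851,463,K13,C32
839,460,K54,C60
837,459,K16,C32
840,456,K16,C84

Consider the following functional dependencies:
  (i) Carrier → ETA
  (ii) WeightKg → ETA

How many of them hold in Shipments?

(i) Carrier → ETA: every LHS value maps to a single RHS value — holds.
(ii) WeightKg → ETA: WeightKg=462: 2 rows → ETA takes values {C51, C32} — violation; WeightKg=456: 4 rows → ETA takes values {C51, C84} — violation; WeightKg=459: 3 rows → ETA takes values {C51, C32} — violation; WeightKg=463: 2 rows → ETA takes values {C91, C32} — violation — fails.
1 of the 2 dependencies holds.

1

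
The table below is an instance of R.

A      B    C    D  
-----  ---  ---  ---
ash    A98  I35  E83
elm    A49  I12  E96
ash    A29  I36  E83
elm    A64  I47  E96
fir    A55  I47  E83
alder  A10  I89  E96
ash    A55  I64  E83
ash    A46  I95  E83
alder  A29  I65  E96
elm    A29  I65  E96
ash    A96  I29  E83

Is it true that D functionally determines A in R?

No

D=E83: 6 rows → A takes values {ash, fir} — violation
D=E96: 5 rows → A takes values {elm, alder} — violation
Two rows agree on D but differ on A, so D -> A does not hold.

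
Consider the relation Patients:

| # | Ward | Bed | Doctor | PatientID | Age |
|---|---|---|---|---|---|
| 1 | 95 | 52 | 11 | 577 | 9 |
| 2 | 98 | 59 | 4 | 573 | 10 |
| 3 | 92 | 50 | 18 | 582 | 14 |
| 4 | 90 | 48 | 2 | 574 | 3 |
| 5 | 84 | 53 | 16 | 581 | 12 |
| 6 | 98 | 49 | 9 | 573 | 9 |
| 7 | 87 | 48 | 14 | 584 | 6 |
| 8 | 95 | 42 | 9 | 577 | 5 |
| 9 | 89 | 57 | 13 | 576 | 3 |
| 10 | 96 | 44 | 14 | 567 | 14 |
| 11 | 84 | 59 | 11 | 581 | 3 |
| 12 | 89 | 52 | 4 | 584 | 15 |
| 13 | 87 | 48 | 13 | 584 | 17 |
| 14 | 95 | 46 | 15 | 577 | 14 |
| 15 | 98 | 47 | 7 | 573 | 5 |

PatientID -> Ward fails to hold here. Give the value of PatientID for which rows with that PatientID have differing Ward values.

PatientID=577: rows 1, 8, 14 → Ward = 95, 95, 95 ✓
PatientID=573: rows 2, 6, 15 → Ward = 98, 98, 98 ✓
PatientID=582: row 3 → Ward = 92 ✓
PatientID=574: row 4 → Ward = 90 ✓
PatientID=581: rows 5, 11 → Ward = 84, 84 ✓
PatientID=584: rows 7, 12, 13 → Ward takes values {87, 89} — violation
PatientID=576: row 9 → Ward = 89 ✓
PatientID=567: row 10 → Ward = 96 ✓
The only PatientID value with inconsistent Ward is PatientID=584.

584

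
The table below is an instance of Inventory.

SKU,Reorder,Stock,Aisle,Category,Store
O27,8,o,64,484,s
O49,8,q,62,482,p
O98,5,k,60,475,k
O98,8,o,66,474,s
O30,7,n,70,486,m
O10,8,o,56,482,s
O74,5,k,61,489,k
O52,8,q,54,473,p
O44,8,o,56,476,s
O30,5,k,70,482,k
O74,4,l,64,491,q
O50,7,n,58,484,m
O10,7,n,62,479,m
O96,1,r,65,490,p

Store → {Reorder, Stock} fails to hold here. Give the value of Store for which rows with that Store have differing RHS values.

Store=s: 4 rows → {Reorder,Stock} = (8, o), (8, o), (8, o), (8, o) ✓
Store=p: 3 rows → {Reorder,Stock} takes values {(8, q), (1, r)} — violation
Store=k: 3 rows → {Reorder,Stock} = (5, k), (5, k), (5, k) ✓
Store=m: 3 rows → {Reorder,Stock} = (7, n), (7, n), (7, n) ✓
Store=q: 1 row → {Reorder,Stock} = (4, l) ✓
The only Store value with inconsistent RHS is Store=p.

p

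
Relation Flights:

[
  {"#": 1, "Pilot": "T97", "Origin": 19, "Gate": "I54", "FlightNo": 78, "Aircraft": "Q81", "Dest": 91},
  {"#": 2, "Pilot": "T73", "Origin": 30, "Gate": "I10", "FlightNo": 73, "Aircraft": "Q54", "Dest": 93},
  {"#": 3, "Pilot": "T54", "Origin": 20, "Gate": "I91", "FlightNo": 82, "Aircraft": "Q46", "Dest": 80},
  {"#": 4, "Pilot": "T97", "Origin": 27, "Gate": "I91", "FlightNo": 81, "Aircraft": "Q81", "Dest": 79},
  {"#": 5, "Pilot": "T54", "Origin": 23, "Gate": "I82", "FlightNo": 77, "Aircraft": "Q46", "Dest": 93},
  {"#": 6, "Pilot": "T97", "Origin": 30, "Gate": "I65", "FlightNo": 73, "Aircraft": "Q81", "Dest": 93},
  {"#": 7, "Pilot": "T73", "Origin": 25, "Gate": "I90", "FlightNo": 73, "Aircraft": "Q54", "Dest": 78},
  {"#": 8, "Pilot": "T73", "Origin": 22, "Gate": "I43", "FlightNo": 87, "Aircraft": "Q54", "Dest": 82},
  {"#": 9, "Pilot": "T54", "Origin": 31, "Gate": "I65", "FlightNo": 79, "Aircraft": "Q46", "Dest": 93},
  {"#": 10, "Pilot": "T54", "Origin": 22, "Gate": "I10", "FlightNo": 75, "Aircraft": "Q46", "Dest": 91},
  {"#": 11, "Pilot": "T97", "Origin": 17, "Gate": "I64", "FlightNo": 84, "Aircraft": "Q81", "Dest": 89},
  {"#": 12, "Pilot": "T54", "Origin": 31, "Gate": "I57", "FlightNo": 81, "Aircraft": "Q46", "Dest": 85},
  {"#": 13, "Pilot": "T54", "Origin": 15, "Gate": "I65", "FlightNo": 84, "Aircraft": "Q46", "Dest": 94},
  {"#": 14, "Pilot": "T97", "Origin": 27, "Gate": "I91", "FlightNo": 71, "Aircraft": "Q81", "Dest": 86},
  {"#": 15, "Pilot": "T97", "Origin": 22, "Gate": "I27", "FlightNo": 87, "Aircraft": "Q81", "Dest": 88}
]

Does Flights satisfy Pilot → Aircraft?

Pilot=T97: rows 1, 4, 6, 11, 14, 15 → Aircraft = Q81, Q81, Q81, Q81, Q81, Q81 ✓
Pilot=T73: rows 2, 7, 8 → Aircraft = Q54, Q54, Q54 ✓
Pilot=T54: rows 3, 5, 9, 10, 12, 13 → Aircraft = Q46, Q46, Q46, Q46, Q46, Q46 ✓
Every Pilot value is associated with a single Aircraft value, so Pilot → Aircraft holds.

Yes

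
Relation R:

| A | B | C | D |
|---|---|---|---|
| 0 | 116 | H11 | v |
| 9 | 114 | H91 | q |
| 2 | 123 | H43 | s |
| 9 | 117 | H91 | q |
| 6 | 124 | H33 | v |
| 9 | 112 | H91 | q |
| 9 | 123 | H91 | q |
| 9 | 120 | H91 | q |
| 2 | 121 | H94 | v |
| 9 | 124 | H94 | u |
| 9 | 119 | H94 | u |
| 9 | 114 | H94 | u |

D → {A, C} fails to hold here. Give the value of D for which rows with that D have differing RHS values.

D=v: 3 rows → {A,C} takes values {(0, H11), (6, H33), (2, H94)} — violation
D=q: 5 rows → {A,C} = (9, H91), (9, H91), (9, H91), (9, H91), (9, H91) ✓
D=s: 1 row → {A,C} = (2, H43) ✓
D=u: 3 rows → {A,C} = (9, H94), (9, H94), (9, H94) ✓
The only D value with inconsistent RHS is D=v.

v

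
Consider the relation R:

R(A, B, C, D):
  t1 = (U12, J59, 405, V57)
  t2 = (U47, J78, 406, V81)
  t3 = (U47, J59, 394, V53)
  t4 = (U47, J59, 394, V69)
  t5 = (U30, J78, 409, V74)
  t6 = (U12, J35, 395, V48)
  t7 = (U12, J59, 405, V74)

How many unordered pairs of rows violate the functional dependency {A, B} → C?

(A=U12, B=J59): all 2 rows agree on C — 0 pairs.
(A=U47, B=J59): all 2 rows agree on C — 0 pairs.

0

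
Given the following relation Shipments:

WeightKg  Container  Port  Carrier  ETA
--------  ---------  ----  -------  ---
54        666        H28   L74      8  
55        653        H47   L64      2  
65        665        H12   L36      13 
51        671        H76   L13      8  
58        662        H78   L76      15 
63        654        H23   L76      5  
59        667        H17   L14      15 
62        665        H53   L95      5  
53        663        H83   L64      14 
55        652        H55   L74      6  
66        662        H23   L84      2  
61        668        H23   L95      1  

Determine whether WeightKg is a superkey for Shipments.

Two distinct rows share WeightKg=55, so WeightKg does not determine every attribute — not a superkey.

No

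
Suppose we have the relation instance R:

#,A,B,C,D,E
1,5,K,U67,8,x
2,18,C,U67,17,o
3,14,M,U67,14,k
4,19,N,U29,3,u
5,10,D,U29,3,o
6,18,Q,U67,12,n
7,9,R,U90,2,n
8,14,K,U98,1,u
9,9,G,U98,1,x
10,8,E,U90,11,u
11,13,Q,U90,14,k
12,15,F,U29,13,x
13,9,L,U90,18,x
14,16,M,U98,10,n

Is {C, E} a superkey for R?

Yes

All 14 rows have distinct {C, E} values, so {C, E} → (all attributes) holds and {C, E} is a superkey.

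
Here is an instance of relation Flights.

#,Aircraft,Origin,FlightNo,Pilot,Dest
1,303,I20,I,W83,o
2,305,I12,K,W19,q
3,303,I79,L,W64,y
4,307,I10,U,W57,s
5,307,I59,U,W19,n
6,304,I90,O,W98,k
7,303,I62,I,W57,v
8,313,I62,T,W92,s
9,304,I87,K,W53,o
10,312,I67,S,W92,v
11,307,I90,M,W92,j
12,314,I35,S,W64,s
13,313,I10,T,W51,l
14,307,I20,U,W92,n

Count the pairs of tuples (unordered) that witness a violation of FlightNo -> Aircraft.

2

FlightNo=I: all 2 rows agree on Aircraft — 0 pairs.
FlightNo=K: violating pairs (2,9) — 1 pair.
FlightNo=U: all 3 rows agree on Aircraft — 0 pairs.
FlightNo=T: all 2 rows agree on Aircraft — 0 pairs.
FlightNo=S: violating pairs (10,12) — 1 pair.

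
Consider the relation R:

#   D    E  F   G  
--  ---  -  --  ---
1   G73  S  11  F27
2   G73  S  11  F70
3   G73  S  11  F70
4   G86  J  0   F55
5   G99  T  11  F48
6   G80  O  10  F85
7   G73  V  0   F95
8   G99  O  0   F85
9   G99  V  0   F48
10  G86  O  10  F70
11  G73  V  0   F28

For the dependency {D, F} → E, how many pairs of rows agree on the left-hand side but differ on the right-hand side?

1

(D=G73, F=11): all 3 rows agree on E — 0 pairs.
(D=G73, F=0): all 2 rows agree on E — 0 pairs.
(D=G99, F=0): violating pairs (8,9) — 1 pair.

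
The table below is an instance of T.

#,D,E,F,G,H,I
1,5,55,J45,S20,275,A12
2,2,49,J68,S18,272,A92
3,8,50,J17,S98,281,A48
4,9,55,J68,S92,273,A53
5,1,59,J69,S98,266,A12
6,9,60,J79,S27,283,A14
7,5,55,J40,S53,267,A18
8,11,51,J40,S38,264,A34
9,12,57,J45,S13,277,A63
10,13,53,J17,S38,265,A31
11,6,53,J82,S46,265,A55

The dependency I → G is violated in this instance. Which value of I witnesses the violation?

A12

I=A12: rows 1, 5 → G takes values {S20, S98} — violation
I=A92: row 2 → G = S18 ✓
I=A48: row 3 → G = S98 ✓
I=A53: row 4 → G = S92 ✓
I=A14: row 6 → G = S27 ✓
I=A18: row 7 → G = S53 ✓
I=A34: row 8 → G = S38 ✓
I=A63: row 9 → G = S13 ✓
I=A31: row 10 → G = S38 ✓
I=A55: row 11 → G = S46 ✓
The only I value with inconsistent G is I=A12.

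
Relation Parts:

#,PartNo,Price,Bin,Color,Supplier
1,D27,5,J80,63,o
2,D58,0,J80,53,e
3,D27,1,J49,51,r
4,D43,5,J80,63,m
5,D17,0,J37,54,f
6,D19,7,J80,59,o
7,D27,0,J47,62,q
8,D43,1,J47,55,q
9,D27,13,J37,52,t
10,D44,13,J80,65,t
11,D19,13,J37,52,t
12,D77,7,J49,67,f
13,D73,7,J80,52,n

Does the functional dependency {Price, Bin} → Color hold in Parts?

(Price=5, Bin=J80): rows 1, 4 → Color = 63, 63 ✓
(Price=0, Bin=J80): row 2 → Color = 53 ✓
(Price=1, Bin=J49): row 3 → Color = 51 ✓
(Price=0, Bin=J37): row 5 → Color = 54 ✓
(Price=7, Bin=J80): rows 6, 13 → Color takes values {59, 52} — violation
(Price=0, Bin=J47): row 7 → Color = 62 ✓
(Price=1, Bin=J47): row 8 → Color = 55 ✓
(Price=13, Bin=J37): rows 9, 11 → Color = 52, 52 ✓
(Price=13, Bin=J80): row 10 → Color = 65 ✓
(Price=7, Bin=J49): row 12 → Color = 67 ✓
Two rows agree on {Price, Bin} but differ on Color, so {Price, Bin} → Color does not hold.

No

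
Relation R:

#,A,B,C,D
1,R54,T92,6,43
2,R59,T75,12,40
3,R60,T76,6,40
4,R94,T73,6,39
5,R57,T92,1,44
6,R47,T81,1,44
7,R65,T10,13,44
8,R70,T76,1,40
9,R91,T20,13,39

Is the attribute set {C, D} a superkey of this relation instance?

No

Rows 5 and 6 have the same {C, D} value (C=1, D=44) but are distinct tuples, so {C, D} does not determine every attribute — not a superkey.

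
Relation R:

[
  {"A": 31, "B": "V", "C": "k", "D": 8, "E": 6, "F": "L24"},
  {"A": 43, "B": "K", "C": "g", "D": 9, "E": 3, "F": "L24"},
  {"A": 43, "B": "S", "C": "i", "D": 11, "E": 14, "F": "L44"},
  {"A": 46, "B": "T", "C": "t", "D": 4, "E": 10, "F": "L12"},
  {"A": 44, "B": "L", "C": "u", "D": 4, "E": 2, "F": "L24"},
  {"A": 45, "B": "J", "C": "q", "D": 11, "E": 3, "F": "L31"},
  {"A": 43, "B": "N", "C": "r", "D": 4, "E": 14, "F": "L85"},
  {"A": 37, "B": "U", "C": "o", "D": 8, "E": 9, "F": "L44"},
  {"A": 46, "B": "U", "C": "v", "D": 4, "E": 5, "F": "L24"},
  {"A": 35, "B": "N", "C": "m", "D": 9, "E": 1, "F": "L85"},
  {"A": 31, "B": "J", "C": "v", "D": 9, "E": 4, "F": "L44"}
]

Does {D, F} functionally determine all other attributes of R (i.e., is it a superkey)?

No

Two distinct rows share (D=4, F=L24), so {D, F} does not determine every attribute — not a superkey.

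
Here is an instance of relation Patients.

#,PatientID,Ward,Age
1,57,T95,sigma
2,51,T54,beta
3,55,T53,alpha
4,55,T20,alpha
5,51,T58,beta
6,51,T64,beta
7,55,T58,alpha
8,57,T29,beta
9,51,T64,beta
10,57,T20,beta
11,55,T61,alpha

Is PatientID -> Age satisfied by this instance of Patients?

No

PatientID=57: rows 1, 8, 10 → Age takes values {sigma, beta} — violation
PatientID=51: rows 2, 5, 6, 9 → Age = beta, beta, beta, beta ✓
PatientID=55: rows 3, 4, 7, 11 → Age = alpha, alpha, alpha, alpha ✓
Two rows agree on PatientID but differ on Age, so PatientID -> Age does not hold.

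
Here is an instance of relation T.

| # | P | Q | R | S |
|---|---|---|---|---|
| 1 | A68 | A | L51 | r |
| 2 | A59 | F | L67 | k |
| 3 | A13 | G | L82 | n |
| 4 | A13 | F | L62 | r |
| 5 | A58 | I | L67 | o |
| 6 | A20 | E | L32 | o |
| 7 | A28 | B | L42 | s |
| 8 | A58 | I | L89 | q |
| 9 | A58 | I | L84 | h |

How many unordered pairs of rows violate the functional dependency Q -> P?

Q=F: violating pairs (2,4) — 1 pair.
Q=I: all 3 rows agree on P — 0 pairs.

1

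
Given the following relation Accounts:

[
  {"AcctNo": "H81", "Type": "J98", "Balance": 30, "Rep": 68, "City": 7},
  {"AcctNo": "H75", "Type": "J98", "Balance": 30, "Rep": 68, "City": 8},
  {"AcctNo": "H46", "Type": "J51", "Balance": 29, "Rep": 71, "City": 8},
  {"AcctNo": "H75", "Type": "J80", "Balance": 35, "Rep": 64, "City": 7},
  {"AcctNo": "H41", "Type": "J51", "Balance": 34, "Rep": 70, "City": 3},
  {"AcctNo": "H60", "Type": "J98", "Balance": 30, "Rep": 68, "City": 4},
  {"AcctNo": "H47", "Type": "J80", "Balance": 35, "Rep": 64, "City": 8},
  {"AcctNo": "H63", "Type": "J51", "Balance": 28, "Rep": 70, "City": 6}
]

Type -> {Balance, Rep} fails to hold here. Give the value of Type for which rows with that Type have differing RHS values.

Type=J98: 3 rows → {Balance,Rep} = (30, 68), (30, 68), (30, 68) ✓
Type=J51: 3 rows → {Balance,Rep} takes values {(29, 71), (34, 70), (28, 70)} — violation
Type=J80: 2 rows → {Balance,Rep} = (35, 64), (35, 64) ✓
The only Type value with inconsistent RHS is Type=J51.

J51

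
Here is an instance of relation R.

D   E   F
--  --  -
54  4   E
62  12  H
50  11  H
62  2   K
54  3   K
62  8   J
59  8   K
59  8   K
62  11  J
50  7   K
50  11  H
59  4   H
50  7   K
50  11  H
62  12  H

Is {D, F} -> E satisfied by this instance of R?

(D=54, F=E): 1 row → E = 4 ✓
(D=62, F=H): 2 rows → E = 12, 12 ✓
(D=50, F=H): 3 rows → E = 11, 11, 11 ✓
(D=62, F=K): 1 row → E = 2 ✓
(D=54, F=K): 1 row → E = 3 ✓
(D=62, F=J): 2 rows → E takes values {8, 11} — violation
(D=59, F=K): 2 rows → E = 8, 8 ✓
(D=50, F=K): 2 rows → E = 7, 7 ✓
(D=59, F=H): 1 row → E = 4 ✓
Two rows agree on {D, F} but differ on E, so {D, F} -> E does not hold.

No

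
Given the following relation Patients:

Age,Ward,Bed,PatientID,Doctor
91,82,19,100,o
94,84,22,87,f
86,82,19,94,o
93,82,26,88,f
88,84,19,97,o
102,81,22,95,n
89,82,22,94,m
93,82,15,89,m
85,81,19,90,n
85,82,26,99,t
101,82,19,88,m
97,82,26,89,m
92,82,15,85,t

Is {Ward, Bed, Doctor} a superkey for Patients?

Two distinct rows share (Ward=82, Bed=19, Doctor=o), so {Ward, Bed, Doctor} does not determine every attribute — not a superkey.

No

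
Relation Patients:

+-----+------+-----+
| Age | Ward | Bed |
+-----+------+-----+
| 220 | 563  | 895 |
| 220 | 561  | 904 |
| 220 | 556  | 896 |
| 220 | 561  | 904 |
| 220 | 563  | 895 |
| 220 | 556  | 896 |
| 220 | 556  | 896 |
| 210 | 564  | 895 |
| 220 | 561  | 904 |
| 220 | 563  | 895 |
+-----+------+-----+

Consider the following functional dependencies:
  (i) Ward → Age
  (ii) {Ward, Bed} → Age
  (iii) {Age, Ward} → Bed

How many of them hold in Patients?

(i) Ward → Age: every LHS value maps to a single RHS value — holds.
(ii) {Ward, Bed} → Age: every LHS value maps to a single RHS value — holds.
(iii) {Age, Ward} → Bed: every LHS value maps to a single RHS value — holds.
3 of the 3 dependencies hold.

3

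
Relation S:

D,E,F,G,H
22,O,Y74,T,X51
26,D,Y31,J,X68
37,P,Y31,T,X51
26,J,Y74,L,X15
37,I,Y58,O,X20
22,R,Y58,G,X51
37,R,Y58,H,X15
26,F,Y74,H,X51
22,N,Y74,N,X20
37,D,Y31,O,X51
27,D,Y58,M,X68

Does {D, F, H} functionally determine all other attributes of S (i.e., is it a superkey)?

Two distinct rows share (D=37, F=Y31, H=X51), so {D, F, H} does not determine every attribute — not a superkey.

No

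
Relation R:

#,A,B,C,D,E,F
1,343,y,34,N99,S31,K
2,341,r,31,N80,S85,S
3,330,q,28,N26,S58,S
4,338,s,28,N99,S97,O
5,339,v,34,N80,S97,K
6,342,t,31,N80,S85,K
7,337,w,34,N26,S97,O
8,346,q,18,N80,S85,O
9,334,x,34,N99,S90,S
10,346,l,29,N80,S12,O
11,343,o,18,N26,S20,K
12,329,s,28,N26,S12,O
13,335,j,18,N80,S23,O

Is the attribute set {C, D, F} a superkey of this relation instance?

Rows 8 and 13 have the same {C, D, F} value (C=18, D=N80, F=O) but are distinct tuples, so {C, D, F} does not determine every attribute — not a superkey.

No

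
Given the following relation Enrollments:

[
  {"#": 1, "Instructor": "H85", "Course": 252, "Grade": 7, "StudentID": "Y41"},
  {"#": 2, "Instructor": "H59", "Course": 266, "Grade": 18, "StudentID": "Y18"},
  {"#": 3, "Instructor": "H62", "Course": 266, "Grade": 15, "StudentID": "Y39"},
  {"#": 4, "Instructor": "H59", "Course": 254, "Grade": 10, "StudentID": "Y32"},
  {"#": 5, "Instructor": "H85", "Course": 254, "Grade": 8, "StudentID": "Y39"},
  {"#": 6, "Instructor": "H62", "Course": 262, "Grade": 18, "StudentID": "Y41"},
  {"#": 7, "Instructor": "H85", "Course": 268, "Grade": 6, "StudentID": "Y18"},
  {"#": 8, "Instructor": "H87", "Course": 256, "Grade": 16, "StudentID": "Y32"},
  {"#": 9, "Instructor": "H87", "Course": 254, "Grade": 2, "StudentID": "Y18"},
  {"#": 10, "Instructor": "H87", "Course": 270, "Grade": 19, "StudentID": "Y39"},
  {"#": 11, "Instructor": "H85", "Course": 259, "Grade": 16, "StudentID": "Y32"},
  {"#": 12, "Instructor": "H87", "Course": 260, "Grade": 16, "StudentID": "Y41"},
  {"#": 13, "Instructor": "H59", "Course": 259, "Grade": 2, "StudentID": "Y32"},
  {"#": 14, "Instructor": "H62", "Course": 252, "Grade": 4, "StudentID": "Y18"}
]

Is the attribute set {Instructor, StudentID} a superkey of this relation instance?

No

Rows 4 and 13 have the same {Instructor, StudentID} value (Instructor=H59, StudentID=Y32) but are distinct tuples, so {Instructor, StudentID} does not determine every attribute — not a superkey.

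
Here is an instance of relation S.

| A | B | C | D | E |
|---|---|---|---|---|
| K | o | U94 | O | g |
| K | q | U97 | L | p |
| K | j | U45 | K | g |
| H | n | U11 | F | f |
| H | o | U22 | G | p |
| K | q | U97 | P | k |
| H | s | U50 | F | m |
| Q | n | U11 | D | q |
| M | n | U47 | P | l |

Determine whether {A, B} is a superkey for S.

Two distinct rows share (A=K, B=q), so {A, B} does not determine every attribute — not a superkey.

No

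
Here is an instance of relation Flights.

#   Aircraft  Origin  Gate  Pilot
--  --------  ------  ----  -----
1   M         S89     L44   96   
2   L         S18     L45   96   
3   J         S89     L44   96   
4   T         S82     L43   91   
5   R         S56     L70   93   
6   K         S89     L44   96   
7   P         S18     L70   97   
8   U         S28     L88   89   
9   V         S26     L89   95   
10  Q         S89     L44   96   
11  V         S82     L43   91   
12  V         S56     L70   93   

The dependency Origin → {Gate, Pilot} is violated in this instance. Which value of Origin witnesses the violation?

Origin=S89: rows 1, 3, 6, 10 → {Gate,Pilot} = (L44, 96), (L44, 96), (L44, 96), (L44, 96) ✓
Origin=S18: rows 2, 7 → {Gate,Pilot} takes values {(L45, 96), (L70, 97)} — violation
Origin=S82: rows 4, 11 → {Gate,Pilot} = (L43, 91), (L43, 91) ✓
Origin=S56: rows 5, 12 → {Gate,Pilot} = (L70, 93), (L70, 93) ✓
Origin=S28: row 8 → {Gate,Pilot} = (L88, 89) ✓
Origin=S26: row 9 → {Gate,Pilot} = (L89, 95) ✓
The only Origin value with inconsistent RHS is Origin=S18.

S18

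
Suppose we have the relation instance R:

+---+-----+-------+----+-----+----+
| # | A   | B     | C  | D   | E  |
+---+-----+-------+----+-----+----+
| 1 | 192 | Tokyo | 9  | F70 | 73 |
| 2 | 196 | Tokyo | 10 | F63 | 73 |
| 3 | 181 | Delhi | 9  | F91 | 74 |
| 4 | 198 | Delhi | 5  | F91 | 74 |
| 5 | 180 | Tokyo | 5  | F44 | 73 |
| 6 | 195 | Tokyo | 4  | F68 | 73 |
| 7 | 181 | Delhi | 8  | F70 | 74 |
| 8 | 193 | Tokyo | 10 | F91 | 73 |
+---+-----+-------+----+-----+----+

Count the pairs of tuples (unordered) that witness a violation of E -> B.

0

E=73: all 5 rows agree on B — 0 pairs.
E=74: all 3 rows agree on B — 0 pairs.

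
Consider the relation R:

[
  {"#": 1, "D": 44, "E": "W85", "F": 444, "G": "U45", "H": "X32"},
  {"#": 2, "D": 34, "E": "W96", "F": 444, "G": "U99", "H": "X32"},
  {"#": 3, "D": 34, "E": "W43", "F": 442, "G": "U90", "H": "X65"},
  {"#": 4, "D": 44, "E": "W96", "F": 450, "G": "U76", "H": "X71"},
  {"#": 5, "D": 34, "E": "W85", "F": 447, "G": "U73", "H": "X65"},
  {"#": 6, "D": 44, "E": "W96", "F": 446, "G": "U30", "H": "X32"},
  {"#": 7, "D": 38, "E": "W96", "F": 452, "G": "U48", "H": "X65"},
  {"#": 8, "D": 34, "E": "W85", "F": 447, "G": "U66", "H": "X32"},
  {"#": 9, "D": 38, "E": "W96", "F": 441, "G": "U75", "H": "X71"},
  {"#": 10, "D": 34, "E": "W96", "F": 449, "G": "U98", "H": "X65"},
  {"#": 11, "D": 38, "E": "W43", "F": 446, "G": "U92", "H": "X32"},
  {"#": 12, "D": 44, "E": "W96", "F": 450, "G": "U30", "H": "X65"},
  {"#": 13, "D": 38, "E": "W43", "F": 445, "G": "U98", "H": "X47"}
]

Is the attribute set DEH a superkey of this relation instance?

All 13 rows have distinct DEH values, so DEH → (all attributes) holds and DEH is a superkey.

Yes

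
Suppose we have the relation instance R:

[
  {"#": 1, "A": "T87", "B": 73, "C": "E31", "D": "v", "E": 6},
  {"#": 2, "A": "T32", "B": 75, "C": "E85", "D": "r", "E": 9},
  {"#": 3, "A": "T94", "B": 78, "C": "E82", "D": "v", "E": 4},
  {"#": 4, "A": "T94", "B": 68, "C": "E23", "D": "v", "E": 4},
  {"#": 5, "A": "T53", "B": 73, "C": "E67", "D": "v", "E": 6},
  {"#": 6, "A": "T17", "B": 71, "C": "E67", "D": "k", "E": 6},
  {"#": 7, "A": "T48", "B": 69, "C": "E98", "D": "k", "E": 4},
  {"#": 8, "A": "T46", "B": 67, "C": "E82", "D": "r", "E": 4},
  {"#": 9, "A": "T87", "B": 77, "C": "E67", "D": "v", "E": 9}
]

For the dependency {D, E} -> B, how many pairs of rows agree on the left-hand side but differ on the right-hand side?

(D=v, E=6): all 2 rows agree on B — 0 pairs.
(D=v, E=4): violating pairs (3,4) — 1 pair.

1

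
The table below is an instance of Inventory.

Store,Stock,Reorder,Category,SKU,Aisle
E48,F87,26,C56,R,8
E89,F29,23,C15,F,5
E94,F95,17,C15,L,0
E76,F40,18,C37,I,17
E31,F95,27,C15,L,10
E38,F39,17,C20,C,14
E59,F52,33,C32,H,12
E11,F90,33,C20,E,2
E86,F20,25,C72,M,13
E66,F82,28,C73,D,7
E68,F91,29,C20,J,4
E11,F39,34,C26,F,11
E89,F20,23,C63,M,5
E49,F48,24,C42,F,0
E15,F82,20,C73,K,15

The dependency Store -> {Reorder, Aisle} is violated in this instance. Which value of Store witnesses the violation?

Store=E48: 1 row → {Reorder,Aisle} = (26, 8) ✓
Store=E89: 2 rows → {Reorder,Aisle} = (23, 5), (23, 5) ✓
Store=E94: 1 row → {Reorder,Aisle} = (17, 0) ✓
Store=E76: 1 row → {Reorder,Aisle} = (18, 17) ✓
Store=E31: 1 row → {Reorder,Aisle} = (27, 10) ✓
Store=E38: 1 row → {Reorder,Aisle} = (17, 14) ✓
Store=E59: 1 row → {Reorder,Aisle} = (33, 12) ✓
Store=E11: 2 rows → {Reorder,Aisle} takes values {(33, 2), (34, 11)} — violation
Store=E86: 1 row → {Reorder,Aisle} = (25, 13) ✓
Store=E66: 1 row → {Reorder,Aisle} = (28, 7) ✓
Store=E68: 1 row → {Reorder,Aisle} = (29, 4) ✓
Store=E49: 1 row → {Reorder,Aisle} = (24, 0) ✓
Store=E15: 1 row → {Reorder,Aisle} = (20, 15) ✓
The only Store value with inconsistent RHS is Store=E11.

E11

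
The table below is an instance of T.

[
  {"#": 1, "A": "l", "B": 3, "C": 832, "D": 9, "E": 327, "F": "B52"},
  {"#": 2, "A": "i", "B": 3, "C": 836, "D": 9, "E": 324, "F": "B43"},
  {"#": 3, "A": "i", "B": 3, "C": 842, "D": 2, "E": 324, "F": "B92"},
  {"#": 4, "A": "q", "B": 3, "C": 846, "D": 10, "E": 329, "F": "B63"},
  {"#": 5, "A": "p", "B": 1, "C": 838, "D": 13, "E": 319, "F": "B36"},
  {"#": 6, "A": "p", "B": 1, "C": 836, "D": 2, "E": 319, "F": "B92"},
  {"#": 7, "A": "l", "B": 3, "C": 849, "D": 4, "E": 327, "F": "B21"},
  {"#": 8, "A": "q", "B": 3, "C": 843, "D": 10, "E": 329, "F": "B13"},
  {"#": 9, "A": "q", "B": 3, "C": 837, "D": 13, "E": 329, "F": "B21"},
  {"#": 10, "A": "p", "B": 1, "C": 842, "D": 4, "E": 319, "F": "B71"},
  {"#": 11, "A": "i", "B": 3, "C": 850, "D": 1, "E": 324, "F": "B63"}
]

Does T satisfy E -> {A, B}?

E=327: rows 1, 7 → {A,B} = (l, 3), (l, 3) ✓
E=324: rows 2, 3, 11 → {A,B} = (i, 3), (i, 3), (i, 3) ✓
E=329: rows 4, 8, 9 → {A,B} = (q, 3), (q, 3), (q, 3) ✓
E=319: rows 5, 6, 10 → {A,B} = (p, 1), (p, 1), (p, 1) ✓
Every E value is associated with a single {A, B} value, so E -> {A, B} holds.

Yes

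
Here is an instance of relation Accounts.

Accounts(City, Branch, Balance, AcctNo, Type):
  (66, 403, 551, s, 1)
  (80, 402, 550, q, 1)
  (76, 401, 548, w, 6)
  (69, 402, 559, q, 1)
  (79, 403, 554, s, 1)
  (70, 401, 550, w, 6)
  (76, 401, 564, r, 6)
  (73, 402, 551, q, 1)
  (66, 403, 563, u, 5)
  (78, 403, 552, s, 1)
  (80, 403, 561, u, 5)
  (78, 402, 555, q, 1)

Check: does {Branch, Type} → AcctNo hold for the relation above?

(Branch=403, Type=1): 3 rows → AcctNo = s, s, s ✓
(Branch=402, Type=1): 4 rows → AcctNo = q, q, q, q ✓
(Branch=401, Type=6): 3 rows → AcctNo takes values {w, r} — violation
(Branch=403, Type=5): 2 rows → AcctNo = u, u ✓
Two rows agree on {Branch, Type} but differ on AcctNo, so {Branch, Type} → AcctNo does not hold.

No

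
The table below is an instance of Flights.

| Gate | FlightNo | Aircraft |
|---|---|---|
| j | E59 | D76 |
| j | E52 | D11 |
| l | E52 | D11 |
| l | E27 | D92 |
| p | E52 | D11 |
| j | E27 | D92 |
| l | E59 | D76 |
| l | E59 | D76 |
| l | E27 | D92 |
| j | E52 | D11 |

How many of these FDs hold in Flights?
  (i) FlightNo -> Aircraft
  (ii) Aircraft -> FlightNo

2

(i) FlightNo -> Aircraft: every LHS value maps to a single RHS value — holds.
(ii) Aircraft -> FlightNo: every LHS value maps to a single RHS value — holds.
2 of the 2 dependencies hold.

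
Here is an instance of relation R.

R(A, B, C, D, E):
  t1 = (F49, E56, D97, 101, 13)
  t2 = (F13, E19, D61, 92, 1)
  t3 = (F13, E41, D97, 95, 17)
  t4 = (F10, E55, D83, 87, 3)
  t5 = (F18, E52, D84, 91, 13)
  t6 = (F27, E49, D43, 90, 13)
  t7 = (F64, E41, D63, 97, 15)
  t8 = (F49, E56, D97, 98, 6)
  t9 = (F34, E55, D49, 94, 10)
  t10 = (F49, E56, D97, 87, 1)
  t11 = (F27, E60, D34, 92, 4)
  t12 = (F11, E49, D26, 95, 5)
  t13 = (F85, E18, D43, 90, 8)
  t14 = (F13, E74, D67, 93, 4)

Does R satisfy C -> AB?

No

C=D97: rows 1, 3, 8, 10 → {A,B} takes values {(F49, E56), (F13, E41)} — violation
C=D61: row 2 → {A,B} = (F13, E19) ✓
C=D83: row 4 → {A,B} = (F10, E55) ✓
C=D84: row 5 → {A,B} = (F18, E52) ✓
C=D43: rows 6, 13 → {A,B} takes values {(F27, E49), (F85, E18)} — violation
C=D63: row 7 → {A,B} = (F64, E41) ✓
C=D49: row 9 → {A,B} = (F34, E55) ✓
C=D34: row 11 → {A,B} = (F27, E60) ✓
C=D26: row 12 → {A,B} = (F11, E49) ✓
C=D67: row 14 → {A,B} = (F13, E74) ✓
Two rows agree on C but differ on AB, so C -> AB does not hold.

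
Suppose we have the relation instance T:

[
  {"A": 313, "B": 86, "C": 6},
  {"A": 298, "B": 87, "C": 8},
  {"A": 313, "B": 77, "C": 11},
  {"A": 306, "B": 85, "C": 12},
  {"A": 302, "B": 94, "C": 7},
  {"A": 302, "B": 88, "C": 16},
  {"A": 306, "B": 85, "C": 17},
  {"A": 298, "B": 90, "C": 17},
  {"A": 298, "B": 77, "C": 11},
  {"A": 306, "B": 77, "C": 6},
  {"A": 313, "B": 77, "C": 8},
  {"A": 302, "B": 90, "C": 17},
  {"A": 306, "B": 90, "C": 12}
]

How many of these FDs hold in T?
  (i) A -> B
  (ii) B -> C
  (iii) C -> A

0

(i) A -> B: A=313: 3 rows → B takes values {86, 77} — violation; A=298: 3 rows → B takes values {87, 90, 77} — violation; A=306: 4 rows → B takes values {85, 77, 90} — violation; A=302: 3 rows → B takes values {94, 88, 90} — violation — fails.
(ii) B -> C: B=77: 4 rows → C takes values {11, 6, 8} — violation; B=85: 2 rows → C takes values {12, 17} — violation; B=90: 3 rows → C takes values {17, 12} — violation — fails.
(iii) C -> A: C=6: 2 rows → A takes values {313, 306} — violation; C=8: 2 rows → A takes values {298, 313} — violation; C=11: 2 rows → A takes values {313, 298} — violation; C=17: 3 rows → A takes values {306, 298, 302} — violation — fails.
None of the 3 dependencies hold.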